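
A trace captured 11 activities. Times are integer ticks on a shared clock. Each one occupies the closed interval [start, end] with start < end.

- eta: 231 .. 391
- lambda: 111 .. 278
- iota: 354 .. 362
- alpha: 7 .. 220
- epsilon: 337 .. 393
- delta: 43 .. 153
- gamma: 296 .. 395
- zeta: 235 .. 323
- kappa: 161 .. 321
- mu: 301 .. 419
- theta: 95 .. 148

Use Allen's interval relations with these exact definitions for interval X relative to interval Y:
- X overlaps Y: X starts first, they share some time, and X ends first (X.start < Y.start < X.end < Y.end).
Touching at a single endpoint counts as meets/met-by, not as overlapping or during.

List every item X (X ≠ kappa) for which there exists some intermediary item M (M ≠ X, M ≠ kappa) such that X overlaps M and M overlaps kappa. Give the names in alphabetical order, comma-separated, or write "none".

alpha, delta, theta

Target kappa = [161, 321].
Intermediaries M with M overlaps kappa: alpha, lambda.
Via alpha — items with X overlaps alpha: none.
Via lambda — items with X overlaps lambda: alpha, delta, theta.
Union: alpha, delta, theta.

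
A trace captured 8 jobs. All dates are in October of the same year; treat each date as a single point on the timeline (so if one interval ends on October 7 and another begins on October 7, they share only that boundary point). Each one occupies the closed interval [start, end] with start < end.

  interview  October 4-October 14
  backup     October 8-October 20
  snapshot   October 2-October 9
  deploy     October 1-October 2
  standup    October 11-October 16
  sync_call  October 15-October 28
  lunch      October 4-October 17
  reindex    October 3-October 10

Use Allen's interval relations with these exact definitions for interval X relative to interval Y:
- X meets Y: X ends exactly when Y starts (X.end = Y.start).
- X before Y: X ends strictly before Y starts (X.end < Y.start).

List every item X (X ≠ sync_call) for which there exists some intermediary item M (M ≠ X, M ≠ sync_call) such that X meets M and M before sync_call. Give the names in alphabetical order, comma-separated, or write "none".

deploy

Target sync_call = [October 15, October 28].
Intermediaries M with M before sync_call: deploy, interview, reindex, snapshot.
Via deploy — items with X meets deploy: none.
Via interview — items with X meets interview: none.
Via reindex — items with X meets reindex: none.
Via snapshot — items with X meets snapshot: deploy.
Union: deploy.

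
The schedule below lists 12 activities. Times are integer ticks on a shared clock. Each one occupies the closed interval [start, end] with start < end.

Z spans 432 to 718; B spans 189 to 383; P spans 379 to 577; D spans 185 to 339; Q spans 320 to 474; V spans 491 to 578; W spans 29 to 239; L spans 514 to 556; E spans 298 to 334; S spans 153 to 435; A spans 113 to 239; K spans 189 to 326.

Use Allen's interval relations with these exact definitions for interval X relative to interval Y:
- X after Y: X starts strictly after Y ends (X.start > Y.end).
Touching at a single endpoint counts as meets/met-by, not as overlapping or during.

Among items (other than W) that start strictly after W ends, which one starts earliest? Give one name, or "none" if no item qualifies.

E

Target W = [29, 239].
A [113, 239] → finishes → excluded.
B [189, 383] → overlapped-by → excluded.
D [185, 339] → overlapped-by → excluded.
E [298, 334] → after → candidate.
K [189, 326] → overlapped-by → excluded.
L [514, 556] → after → candidate.
P [379, 577] → after → candidate.
Q [320, 474] → after → candidate.
S [153, 435] → overlapped-by → excluded.
V [491, 578] → after → candidate.
Z [432, 718] → after → candidate.
Among candidates, earliest start is 298 → E.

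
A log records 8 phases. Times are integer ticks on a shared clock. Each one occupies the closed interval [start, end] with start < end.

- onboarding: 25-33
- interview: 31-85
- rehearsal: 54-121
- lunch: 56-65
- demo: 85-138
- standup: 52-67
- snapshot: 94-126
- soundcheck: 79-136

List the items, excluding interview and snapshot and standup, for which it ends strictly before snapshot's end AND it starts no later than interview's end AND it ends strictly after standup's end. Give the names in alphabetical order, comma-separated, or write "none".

Conditions: its end is strictly before snapshot's end (X.end < 126) AND its start is no later than interview's end (X.start <= 85) AND its end is strictly after standup's end (X.end > 67).
demo: end 138 < 126? ✗; start 85 <= 85? ✓; end 138 > 67? ✓ → no.
lunch: end 65 < 126? ✓; start 56 <= 85? ✓; end 65 > 67? ✗ → no.
onboarding: end 33 < 126? ✓; start 25 <= 85? ✓; end 33 > 67? ✗ → no.
rehearsal: end 121 < 126? ✓; start 54 <= 85? ✓; end 121 > 67? ✓ → yes.
soundcheck: end 136 < 126? ✗; start 79 <= 85? ✓; end 136 > 67? ✓ → no.
Result: rehearsal.

rehearsal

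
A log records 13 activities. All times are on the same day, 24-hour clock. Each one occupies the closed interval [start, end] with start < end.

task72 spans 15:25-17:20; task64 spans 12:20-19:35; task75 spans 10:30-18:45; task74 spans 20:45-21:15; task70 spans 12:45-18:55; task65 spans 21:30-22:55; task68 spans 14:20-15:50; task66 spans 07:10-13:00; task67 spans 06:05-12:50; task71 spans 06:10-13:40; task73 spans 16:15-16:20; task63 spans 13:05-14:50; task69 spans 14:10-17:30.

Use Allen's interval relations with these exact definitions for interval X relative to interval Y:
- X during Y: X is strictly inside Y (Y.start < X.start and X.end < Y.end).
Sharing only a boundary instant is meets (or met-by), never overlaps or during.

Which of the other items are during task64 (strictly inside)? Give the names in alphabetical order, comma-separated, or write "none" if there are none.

task63, task68, task69, task70, task72, task73

Target task64 = [12:20, 19:35].
task63 [13:05, 14:50] → during → yes.
task65 [21:30, 22:55] → after → no.
task66 [07:10, 13:00] → overlaps → no.
task67 [06:05, 12:50] → overlaps → no.
task68 [14:20, 15:50] → during → yes.
task69 [14:10, 17:30] → during → yes.
task70 [12:45, 18:55] → during → yes.
task71 [06:10, 13:40] → overlaps → no.
task72 [15:25, 17:20] → during → yes.
task73 [16:15, 16:20] → during → yes.
task74 [20:45, 21:15] → after → no.
task75 [10:30, 18:45] → overlaps → no.
Result: task63, task68, task69, task70, task72, task73.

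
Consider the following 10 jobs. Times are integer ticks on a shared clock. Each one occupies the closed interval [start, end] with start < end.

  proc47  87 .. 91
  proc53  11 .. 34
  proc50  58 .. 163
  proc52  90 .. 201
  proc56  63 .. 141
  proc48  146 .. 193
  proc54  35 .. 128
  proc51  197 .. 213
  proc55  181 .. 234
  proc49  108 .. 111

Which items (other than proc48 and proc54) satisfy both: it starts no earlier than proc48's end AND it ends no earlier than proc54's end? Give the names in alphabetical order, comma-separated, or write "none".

proc51

Conditions: its start is no earlier than proc48's end (X.start >= 193) AND its end is no earlier than proc54's end (X.end >= 128).
proc47: start 87 >= 193? ✗; end 91 >= 128? ✗ → no.
proc49: start 108 >= 193? ✗; end 111 >= 128? ✗ → no.
proc50: start 58 >= 193? ✗; end 163 >= 128? ✓ → no.
proc51: start 197 >= 193? ✓; end 213 >= 128? ✓ → yes.
proc52: start 90 >= 193? ✗; end 201 >= 128? ✓ → no.
proc53: start 11 >= 193? ✗; end 34 >= 128? ✗ → no.
proc55: start 181 >= 193? ✗; end 234 >= 128? ✓ → no.
proc56: start 63 >= 193? ✗; end 141 >= 128? ✓ → no.
Result: proc51.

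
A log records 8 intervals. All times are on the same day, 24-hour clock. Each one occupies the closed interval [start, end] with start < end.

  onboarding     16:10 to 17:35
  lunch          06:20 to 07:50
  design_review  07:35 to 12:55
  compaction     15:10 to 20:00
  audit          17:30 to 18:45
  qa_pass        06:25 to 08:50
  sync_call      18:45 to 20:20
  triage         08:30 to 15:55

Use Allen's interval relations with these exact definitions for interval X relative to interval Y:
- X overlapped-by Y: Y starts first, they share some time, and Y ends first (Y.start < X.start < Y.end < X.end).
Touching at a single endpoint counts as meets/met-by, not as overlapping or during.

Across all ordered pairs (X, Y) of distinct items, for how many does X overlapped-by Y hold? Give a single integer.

8

Checking all 56 ordered pairs for relation 'overlapped-by'; matching pairs in alphabetical order:
(audit, onboarding): audit overlapped-by onboarding ✓
(compaction, triage): compaction overlapped-by triage ✓
(design_review, lunch): design_review overlapped-by lunch ✓
(design_review, qa_pass): design_review overlapped-by qa_pass ✓
(qa_pass, lunch): qa_pass overlapped-by lunch ✓
(sync_call, compaction): sync_call overlapped-by compaction ✓
(triage, design_review): triage overlapped-by design_review ✓
(triage, qa_pass): triage overlapped-by qa_pass ✓
Count: 8.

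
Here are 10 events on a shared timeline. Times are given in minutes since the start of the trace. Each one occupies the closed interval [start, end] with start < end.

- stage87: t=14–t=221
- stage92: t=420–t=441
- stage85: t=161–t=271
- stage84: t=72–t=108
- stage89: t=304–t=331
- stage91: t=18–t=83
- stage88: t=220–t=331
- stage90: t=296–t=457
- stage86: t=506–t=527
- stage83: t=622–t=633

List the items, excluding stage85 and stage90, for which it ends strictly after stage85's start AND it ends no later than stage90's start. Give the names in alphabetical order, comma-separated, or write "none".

stage87

Conditions: its end is strictly after stage85's start (X.end > t=161) AND its end is no later than stage90's start (X.end <= t=296).
stage83: end t=633 > t=161? ✓; end t=633 <= t=296? ✗ → no.
stage84: end t=108 > t=161? ✗; end t=108 <= t=296? ✓ → no.
stage86: end t=527 > t=161? ✓; end t=527 <= t=296? ✗ → no.
stage87: end t=221 > t=161? ✓; end t=221 <= t=296? ✓ → yes.
stage88: end t=331 > t=161? ✓; end t=331 <= t=296? ✗ → no.
stage89: end t=331 > t=161? ✓; end t=331 <= t=296? ✗ → no.
stage91: end t=83 > t=161? ✗; end t=83 <= t=296? ✓ → no.
stage92: end t=441 > t=161? ✓; end t=441 <= t=296? ✗ → no.
Result: stage87.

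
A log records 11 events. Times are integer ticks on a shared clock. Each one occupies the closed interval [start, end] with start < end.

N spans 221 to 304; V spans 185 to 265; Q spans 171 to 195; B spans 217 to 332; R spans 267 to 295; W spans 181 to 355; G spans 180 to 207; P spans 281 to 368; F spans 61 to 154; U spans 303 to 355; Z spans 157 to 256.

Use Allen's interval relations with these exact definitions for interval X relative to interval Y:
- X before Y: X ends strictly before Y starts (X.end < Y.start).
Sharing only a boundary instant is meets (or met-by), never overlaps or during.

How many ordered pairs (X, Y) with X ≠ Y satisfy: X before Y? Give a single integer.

27

Checking all 110 ordered pairs for relation 'before'; matching pairs in alphabetical order:
(F, B): F before B ✓
(F, G): F before G ✓
(F, N): F before N ✓
(F, P): F before P ✓
(F, Q): F before Q ✓
(F, R): F before R ✓
(F, U): F before U ✓
(F, V): F before V ✓
(F, W): F before W ✓
(F, Z): F before Z ✓
(G, B): G before B ✓
(G, N): G before N ✓
(G, P): G before P ✓
(G, R): G before R ✓
(G, U): G before U ✓
(Q, B): Q before B ✓
(Q, N): Q before N ✓
(Q, P): Q before P ✓
(Q, R): Q before R ✓
(Q, U): Q before U ✓
(R, U): R before U ✓
(V, P): V before P ✓
(V, R): V before R ✓
(V, U): V before U ✓
... plus 3 further pairs not listed.
Count: 27.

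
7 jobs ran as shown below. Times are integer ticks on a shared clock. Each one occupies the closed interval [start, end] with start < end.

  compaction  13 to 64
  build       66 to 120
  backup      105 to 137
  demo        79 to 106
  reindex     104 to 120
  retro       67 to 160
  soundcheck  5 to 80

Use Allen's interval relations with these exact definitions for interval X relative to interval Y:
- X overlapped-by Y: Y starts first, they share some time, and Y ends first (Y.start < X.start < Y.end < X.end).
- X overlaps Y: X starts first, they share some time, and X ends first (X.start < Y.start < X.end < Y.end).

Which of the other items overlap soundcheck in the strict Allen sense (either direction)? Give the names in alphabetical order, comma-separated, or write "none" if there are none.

Target soundcheck = [5, 80].
backup [105, 137] → after → no.
build [66, 120] → overlapped-by → yes.
compaction [13, 64] → during → no.
demo [79, 106] → overlapped-by → yes.
reindex [104, 120] → after → no.
retro [67, 160] → overlapped-by → yes.
Result: build, demo, retro.

build, demo, retro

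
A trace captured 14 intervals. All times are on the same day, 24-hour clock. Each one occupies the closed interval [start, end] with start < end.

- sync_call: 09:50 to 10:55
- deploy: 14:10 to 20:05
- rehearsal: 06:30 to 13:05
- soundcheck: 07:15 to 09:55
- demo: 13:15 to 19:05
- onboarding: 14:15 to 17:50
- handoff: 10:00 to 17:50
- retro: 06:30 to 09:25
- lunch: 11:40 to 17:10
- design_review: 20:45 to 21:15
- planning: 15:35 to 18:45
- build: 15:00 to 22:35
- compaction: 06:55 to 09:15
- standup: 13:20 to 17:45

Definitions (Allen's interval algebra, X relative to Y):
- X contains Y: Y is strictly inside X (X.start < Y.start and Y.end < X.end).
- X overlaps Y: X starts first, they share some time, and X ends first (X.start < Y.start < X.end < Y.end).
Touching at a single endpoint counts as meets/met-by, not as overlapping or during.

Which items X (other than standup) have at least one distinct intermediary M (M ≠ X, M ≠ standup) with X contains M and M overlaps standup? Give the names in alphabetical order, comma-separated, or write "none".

handoff

Target standup = [13:20, 17:45].
Intermediaries M with M overlaps standup: lunch.
Via lunch — items with X contains lunch: handoff.
Union: handoff.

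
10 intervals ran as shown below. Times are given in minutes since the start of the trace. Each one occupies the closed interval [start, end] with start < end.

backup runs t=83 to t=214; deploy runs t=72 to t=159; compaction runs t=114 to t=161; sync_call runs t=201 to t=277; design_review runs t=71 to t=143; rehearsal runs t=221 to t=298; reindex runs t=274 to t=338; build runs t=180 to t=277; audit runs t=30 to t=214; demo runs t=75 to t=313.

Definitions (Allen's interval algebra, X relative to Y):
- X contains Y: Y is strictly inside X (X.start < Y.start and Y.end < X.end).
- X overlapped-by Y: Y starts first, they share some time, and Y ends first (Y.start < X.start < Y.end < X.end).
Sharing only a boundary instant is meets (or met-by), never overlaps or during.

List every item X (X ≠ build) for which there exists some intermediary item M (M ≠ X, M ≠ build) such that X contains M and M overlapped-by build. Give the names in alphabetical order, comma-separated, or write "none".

demo

Target build = [t=180, t=277].
Intermediaries M with M overlapped-by build: rehearsal, reindex.
Via rehearsal — items with X contains rehearsal: demo.
Via reindex — items with X contains reindex: none.
Union: demo.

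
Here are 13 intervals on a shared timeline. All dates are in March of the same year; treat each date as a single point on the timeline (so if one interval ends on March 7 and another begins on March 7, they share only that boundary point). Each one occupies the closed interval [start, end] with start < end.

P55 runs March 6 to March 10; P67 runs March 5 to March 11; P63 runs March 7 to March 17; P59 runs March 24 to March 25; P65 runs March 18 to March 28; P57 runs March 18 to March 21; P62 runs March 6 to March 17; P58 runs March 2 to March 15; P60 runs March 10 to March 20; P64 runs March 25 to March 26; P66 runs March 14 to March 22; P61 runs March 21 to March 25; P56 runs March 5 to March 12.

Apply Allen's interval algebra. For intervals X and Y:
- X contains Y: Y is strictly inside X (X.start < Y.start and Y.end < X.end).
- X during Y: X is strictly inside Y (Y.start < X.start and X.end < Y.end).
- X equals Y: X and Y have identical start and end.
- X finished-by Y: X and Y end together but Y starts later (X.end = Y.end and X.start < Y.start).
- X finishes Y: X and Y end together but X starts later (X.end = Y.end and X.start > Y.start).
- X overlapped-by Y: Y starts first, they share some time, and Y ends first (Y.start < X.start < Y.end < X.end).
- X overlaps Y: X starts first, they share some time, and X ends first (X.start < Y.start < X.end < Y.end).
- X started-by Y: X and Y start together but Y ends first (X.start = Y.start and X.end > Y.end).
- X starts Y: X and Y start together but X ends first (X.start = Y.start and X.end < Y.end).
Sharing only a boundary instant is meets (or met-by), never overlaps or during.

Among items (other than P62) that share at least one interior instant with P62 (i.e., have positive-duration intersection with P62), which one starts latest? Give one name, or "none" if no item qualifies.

P66

Target P62 = [March 6, March 17].
P55 [March 6, March 10] → starts → candidate.
P56 [March 5, March 12] → overlaps → candidate.
P57 [March 18, March 21] → after → excluded.
P58 [March 2, March 15] → overlaps → candidate.
P59 [March 24, March 25] → after → excluded.
P60 [March 10, March 20] → overlapped-by → candidate.
P61 [March 21, March 25] → after → excluded.
P63 [March 7, March 17] → finishes → candidate.
P64 [March 25, March 26] → after → excluded.
P65 [March 18, March 28] → after → excluded.
P66 [March 14, March 22] → overlapped-by → candidate.
P67 [March 5, March 11] → overlaps → candidate.
Among candidates, latest start is March 14 → P66.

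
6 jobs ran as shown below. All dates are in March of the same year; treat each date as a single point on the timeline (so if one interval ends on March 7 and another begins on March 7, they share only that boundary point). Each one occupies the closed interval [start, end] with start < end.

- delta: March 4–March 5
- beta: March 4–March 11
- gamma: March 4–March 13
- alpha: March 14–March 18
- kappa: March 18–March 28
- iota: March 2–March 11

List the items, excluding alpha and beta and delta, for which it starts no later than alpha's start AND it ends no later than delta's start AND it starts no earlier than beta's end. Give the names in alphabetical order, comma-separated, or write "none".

Conditions: its start is no later than alpha's start (X.start <= March 14) AND its end is no later than delta's start (X.end <= March 4) AND its start is no earlier than beta's end (X.start >= March 11).
gamma: start March 4 <= March 14? ✓; end March 13 <= March 4? ✗; start March 4 >= March 11? ✗ → no.
iota: start March 2 <= March 14? ✓; end March 11 <= March 4? ✗; start March 2 >= March 11? ✗ → no.
kappa: start March 18 <= March 14? ✗; end March 28 <= March 4? ✗; start March 18 >= March 11? ✓ → no.
Result: none.

none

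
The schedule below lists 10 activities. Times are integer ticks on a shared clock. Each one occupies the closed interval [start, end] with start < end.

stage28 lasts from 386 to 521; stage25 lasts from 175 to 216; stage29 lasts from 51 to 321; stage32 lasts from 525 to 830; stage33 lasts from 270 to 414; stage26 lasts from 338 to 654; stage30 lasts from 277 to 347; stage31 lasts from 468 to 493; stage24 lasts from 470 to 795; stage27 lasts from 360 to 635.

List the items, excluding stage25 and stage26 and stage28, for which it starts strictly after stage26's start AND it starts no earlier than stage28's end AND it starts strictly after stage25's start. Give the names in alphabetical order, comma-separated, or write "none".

stage32

Conditions: its start is strictly after stage26's start (X.start > 338) AND its start is no earlier than stage28's end (X.start >= 521) AND its start is strictly after stage25's start (X.start > 175).
stage24: start 470 > 338? ✓; start 470 >= 521? ✗; start 470 > 175? ✓ → no.
stage27: start 360 > 338? ✓; start 360 >= 521? ✗; start 360 > 175? ✓ → no.
stage29: start 51 > 338? ✗; start 51 >= 521? ✗; start 51 > 175? ✗ → no.
stage30: start 277 > 338? ✗; start 277 >= 521? ✗; start 277 > 175? ✓ → no.
stage31: start 468 > 338? ✓; start 468 >= 521? ✗; start 468 > 175? ✓ → no.
stage32: start 525 > 338? ✓; start 525 >= 521? ✓; start 525 > 175? ✓ → yes.
stage33: start 270 > 338? ✗; start 270 >= 521? ✗; start 270 > 175? ✓ → no.
Result: stage32.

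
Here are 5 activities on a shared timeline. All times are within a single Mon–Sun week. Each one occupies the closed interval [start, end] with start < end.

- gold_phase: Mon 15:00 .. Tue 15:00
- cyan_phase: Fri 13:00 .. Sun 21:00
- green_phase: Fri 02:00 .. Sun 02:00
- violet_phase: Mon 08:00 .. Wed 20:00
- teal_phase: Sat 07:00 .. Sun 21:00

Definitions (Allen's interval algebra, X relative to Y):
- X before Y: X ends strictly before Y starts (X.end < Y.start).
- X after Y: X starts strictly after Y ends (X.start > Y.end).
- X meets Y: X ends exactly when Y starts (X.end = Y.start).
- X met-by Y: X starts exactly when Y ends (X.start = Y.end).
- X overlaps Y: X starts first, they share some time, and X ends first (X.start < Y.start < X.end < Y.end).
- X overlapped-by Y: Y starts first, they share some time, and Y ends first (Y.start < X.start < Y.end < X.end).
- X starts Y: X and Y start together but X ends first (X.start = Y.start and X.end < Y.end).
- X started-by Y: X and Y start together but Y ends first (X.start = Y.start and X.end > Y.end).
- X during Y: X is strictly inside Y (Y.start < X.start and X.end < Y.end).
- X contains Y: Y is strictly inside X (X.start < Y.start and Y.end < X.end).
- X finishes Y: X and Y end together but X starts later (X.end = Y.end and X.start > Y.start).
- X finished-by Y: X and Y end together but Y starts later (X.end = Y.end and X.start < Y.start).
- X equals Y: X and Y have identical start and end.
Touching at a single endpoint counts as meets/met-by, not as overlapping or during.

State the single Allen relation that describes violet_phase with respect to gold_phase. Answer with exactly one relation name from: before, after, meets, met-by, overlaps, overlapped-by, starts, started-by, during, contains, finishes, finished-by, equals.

contains

violet_phase = [Mon 08:00, Wed 20:00]; gold_phase = [Mon 15:00, Tue 15:00].
Compare endpoints: violet_phase.start < gold_phase.start, violet_phase.start < gold_phase.end, violet_phase.end > gold_phase.start, violet_phase.end > gold_phase.end.
That pattern is 'contains'.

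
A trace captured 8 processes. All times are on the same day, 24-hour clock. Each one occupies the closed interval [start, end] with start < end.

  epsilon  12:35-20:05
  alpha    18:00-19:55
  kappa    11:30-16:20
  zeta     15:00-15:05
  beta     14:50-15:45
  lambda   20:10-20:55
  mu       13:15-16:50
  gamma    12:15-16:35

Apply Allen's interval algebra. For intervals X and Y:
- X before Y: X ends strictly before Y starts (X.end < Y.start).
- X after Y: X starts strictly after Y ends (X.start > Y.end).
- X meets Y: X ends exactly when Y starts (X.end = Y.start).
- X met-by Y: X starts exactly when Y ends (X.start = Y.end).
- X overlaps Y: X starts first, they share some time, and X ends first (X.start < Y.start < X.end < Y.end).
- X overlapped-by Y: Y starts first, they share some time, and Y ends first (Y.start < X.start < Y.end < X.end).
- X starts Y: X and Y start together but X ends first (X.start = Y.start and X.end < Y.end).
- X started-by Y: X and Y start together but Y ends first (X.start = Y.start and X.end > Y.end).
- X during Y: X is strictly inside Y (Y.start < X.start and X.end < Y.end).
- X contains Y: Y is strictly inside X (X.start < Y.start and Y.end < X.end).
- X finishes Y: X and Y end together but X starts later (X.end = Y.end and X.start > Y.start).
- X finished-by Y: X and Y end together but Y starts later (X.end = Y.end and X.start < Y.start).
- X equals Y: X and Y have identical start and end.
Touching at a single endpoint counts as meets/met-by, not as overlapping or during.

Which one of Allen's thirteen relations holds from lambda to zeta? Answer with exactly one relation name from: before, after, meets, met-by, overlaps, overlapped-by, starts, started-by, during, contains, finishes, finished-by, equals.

after

lambda = [20:10, 20:55]; zeta = [15:00, 15:05].
Compare endpoints: lambda.start > zeta.start, lambda.start > zeta.end, lambda.end > zeta.start, lambda.end > zeta.end.
That pattern is 'after'.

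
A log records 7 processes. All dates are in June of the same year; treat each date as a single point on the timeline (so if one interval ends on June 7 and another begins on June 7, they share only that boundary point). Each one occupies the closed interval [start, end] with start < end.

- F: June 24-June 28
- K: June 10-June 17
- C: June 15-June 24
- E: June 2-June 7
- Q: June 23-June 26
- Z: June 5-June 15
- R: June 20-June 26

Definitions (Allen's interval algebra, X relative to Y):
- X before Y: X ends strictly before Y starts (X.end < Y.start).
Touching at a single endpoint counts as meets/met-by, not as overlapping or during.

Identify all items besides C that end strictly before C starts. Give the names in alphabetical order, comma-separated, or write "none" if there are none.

Target C = [June 15, June 24].
E [June 2, June 7] → before → yes.
F [June 24, June 28] → met-by → no.
K [June 10, June 17] → overlaps → no.
Q [June 23, June 26] → overlapped-by → no.
R [June 20, June 26] → overlapped-by → no.
Z [June 5, June 15] → meets → no.
Result: E.

E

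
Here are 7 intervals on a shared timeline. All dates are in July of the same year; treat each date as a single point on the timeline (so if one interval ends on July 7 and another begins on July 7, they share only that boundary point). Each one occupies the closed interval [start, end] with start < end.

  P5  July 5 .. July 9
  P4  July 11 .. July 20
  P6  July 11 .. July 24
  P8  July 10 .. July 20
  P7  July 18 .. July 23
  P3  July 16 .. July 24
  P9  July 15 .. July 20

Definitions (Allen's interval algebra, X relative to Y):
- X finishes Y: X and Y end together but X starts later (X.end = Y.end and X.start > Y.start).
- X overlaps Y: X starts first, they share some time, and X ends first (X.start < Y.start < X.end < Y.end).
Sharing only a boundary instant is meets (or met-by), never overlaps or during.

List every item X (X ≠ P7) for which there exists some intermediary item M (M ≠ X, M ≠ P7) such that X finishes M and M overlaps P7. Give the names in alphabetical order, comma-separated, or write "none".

P4, P9

Target P7 = [July 18, July 23].
Intermediaries M with M overlaps P7: P4, P8, P9.
Via P4 — items with X finishes P4: P9.
Via P8 — items with X finishes P8: P4, P9.
Via P9 — items with X finishes P9: none.
Union: P4, P9.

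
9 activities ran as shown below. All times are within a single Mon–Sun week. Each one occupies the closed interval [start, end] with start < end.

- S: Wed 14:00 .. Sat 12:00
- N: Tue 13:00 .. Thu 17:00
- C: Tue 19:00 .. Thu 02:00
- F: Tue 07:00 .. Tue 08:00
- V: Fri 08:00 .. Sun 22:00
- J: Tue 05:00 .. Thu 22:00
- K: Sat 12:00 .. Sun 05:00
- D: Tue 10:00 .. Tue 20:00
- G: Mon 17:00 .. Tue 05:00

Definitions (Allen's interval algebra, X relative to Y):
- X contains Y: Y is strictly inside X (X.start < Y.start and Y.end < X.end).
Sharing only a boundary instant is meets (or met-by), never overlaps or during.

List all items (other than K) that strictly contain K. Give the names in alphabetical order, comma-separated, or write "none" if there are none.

V

Target K = [Sat 12:00, Sun 05:00].
C [Tue 19:00, Thu 02:00] → before → no.
D [Tue 10:00, Tue 20:00] → before → no.
F [Tue 07:00, Tue 08:00] → before → no.
G [Mon 17:00, Tue 05:00] → before → no.
J [Tue 05:00, Thu 22:00] → before → no.
N [Tue 13:00, Thu 17:00] → before → no.
S [Wed 14:00, Sat 12:00] → meets → no.
V [Fri 08:00, Sun 22:00] → contains → yes.
Result: V.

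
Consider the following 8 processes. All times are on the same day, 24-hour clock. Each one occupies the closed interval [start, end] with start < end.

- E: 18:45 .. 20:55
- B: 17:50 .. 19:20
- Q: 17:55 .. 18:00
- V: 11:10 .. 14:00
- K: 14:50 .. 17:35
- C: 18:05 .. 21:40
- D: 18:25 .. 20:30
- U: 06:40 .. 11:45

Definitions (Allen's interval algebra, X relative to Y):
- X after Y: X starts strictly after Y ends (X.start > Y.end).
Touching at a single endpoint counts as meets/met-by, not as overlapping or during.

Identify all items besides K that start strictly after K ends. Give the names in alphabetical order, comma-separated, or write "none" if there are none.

B, C, D, E, Q

Target K = [14:50, 17:35].
B [17:50, 19:20] → after → yes.
C [18:05, 21:40] → after → yes.
D [18:25, 20:30] → after → yes.
E [18:45, 20:55] → after → yes.
Q [17:55, 18:00] → after → yes.
U [06:40, 11:45] → before → no.
V [11:10, 14:00] → before → no.
Result: B, C, D, E, Q.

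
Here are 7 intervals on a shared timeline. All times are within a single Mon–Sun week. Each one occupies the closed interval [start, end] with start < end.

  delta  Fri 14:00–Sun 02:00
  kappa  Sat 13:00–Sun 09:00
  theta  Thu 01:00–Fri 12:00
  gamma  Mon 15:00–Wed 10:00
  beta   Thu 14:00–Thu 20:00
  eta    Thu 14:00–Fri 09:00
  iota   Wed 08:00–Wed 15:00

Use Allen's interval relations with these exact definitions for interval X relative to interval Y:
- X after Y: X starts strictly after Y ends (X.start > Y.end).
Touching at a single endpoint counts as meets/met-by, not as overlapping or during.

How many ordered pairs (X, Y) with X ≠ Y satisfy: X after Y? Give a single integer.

16

Checking all 42 ordered pairs for relation 'after'; matching pairs in alphabetical order:
(beta, gamma): beta after gamma ✓
(beta, iota): beta after iota ✓
(delta, beta): delta after beta ✓
(delta, eta): delta after eta ✓
(delta, gamma): delta after gamma ✓
(delta, iota): delta after iota ✓
(delta, theta): delta after theta ✓
(eta, gamma): eta after gamma ✓
(eta, iota): eta after iota ✓
(kappa, beta): kappa after beta ✓
(kappa, eta): kappa after eta ✓
(kappa, gamma): kappa after gamma ✓
(kappa, iota): kappa after iota ✓
(kappa, theta): kappa after theta ✓
(theta, gamma): theta after gamma ✓
(theta, iota): theta after iota ✓
Count: 16.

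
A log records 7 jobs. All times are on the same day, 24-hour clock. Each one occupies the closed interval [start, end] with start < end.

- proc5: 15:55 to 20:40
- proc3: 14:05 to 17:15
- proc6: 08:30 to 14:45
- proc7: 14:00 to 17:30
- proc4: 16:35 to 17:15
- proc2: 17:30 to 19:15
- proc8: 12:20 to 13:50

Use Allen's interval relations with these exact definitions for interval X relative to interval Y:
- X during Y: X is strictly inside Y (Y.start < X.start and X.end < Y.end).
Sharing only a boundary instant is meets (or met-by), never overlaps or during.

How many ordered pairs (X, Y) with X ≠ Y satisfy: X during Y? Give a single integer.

Checking all 42 ordered pairs for relation 'during'; matching pairs in alphabetical order:
(proc2, proc5): proc2 during proc5 ✓
(proc3, proc7): proc3 during proc7 ✓
(proc4, proc5): proc4 during proc5 ✓
(proc4, proc7): proc4 during proc7 ✓
(proc8, proc6): proc8 during proc6 ✓
Count: 5.

5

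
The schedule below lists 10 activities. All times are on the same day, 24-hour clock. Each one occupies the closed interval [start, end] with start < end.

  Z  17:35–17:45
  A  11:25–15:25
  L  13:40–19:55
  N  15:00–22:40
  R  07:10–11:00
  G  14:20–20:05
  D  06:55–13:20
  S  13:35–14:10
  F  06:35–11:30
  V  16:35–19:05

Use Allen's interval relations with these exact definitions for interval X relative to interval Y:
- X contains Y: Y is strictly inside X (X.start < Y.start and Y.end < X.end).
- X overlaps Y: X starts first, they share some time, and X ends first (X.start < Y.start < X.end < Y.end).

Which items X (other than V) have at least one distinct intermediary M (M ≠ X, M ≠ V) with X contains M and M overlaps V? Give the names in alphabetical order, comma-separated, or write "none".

Target V = [16:35, 19:05].
Intermediaries M with M overlaps V: none.
Union: none.

none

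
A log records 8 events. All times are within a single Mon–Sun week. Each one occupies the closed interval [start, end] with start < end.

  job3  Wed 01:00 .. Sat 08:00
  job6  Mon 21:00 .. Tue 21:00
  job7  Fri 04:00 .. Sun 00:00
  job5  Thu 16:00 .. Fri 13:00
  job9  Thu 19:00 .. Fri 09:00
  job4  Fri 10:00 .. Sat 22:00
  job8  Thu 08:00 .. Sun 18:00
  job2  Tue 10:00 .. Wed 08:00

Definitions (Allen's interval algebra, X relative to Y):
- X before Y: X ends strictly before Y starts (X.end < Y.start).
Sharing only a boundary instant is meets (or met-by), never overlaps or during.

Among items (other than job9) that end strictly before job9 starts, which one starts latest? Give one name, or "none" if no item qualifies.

job2

Target job9 = [Thu 19:00, Fri 09:00].
job2 [Tue 10:00, Wed 08:00] → before → candidate.
job3 [Wed 01:00, Sat 08:00] → contains → excluded.
job4 [Fri 10:00, Sat 22:00] → after → excluded.
job5 [Thu 16:00, Fri 13:00] → contains → excluded.
job6 [Mon 21:00, Tue 21:00] → before → candidate.
job7 [Fri 04:00, Sun 00:00] → overlapped-by → excluded.
job8 [Thu 08:00, Sun 18:00] → contains → excluded.
Among candidates, latest start is Tue 10:00 → job2.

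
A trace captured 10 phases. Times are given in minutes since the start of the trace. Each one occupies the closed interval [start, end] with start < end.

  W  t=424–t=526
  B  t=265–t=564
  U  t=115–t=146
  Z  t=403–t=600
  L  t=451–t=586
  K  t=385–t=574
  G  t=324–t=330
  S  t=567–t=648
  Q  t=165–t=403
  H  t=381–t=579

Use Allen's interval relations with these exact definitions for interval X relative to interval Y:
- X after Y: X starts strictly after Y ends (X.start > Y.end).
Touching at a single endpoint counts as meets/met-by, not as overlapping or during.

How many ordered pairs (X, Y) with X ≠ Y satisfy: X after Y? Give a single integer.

20

Checking all 90 ordered pairs for relation 'after'; matching pairs in alphabetical order:
(B, U): B after U ✓
(G, U): G after U ✓
(H, G): H after G ✓
(H, U): H after U ✓
(K, G): K after G ✓
(K, U): K after U ✓
(L, G): L after G ✓
(L, Q): L after Q ✓
(L, U): L after U ✓
(Q, U): Q after U ✓
(S, B): S after B ✓
(S, G): S after G ✓
(S, Q): S after Q ✓
(S, U): S after U ✓
(S, W): S after W ✓
(W, G): W after G ✓
(W, Q): W after Q ✓
(W, U): W after U ✓
(Z, G): Z after G ✓
(Z, U): Z after U ✓
Count: 20.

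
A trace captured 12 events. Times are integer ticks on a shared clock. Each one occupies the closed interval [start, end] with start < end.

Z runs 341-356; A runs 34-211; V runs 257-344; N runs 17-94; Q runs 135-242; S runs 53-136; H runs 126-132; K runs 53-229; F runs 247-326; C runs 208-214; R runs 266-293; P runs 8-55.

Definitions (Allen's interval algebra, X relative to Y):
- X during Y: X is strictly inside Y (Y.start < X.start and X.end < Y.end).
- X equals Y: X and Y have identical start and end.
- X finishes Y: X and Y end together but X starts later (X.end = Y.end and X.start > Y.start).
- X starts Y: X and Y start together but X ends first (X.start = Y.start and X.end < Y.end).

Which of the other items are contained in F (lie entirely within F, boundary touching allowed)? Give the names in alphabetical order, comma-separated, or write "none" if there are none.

Target F = [247, 326].
A [34, 211] → before → no.
C [208, 214] → before → no.
H [126, 132] → before → no.
K [53, 229] → before → no.
N [17, 94] → before → no.
P [8, 55] → before → no.
Q [135, 242] → before → no.
R [266, 293] → during → yes.
S [53, 136] → before → no.
V [257, 344] → overlapped-by → no.
Z [341, 356] → after → no.
Result: R.

R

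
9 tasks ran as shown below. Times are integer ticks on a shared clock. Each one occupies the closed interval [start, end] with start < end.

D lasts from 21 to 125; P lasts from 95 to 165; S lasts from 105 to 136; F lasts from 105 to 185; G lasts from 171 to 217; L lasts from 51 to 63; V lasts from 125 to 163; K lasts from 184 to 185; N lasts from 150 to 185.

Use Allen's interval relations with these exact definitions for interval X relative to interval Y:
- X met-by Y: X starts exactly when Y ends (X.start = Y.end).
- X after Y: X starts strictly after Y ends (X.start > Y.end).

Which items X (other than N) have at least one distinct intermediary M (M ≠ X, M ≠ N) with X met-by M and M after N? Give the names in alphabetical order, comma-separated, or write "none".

none

Target N = [150, 185].
Intermediaries M with M after N: none.
Union: none.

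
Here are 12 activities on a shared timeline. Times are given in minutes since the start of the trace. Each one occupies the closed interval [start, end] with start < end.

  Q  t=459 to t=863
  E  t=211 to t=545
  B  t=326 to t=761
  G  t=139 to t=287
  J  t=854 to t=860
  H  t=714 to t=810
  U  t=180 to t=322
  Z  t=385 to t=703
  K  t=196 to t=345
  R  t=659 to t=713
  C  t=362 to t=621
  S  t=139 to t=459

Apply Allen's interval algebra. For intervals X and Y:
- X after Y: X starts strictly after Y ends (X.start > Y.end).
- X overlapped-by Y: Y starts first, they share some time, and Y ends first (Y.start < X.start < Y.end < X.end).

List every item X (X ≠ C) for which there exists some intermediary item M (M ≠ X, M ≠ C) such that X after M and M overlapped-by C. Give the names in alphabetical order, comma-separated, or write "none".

H, J

Target C = [t=362, t=621].
Intermediaries M with M overlapped-by C: Q, Z.
Via Q — items with X after Q: none.
Via Z — items with X after Z: H, J.
Union: H, J.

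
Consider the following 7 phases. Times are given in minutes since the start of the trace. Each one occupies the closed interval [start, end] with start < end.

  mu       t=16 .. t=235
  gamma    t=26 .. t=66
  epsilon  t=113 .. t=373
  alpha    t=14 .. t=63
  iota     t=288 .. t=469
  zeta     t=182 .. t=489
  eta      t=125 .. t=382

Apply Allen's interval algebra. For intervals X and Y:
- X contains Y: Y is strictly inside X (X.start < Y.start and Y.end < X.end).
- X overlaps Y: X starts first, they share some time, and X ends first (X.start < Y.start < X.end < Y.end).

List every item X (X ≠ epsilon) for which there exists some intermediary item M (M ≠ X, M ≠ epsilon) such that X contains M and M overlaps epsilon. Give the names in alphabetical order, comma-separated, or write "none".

Target epsilon = [t=113, t=373].
Intermediaries M with M overlaps epsilon: mu.
Via mu — items with X contains mu: none.
Union: none.

none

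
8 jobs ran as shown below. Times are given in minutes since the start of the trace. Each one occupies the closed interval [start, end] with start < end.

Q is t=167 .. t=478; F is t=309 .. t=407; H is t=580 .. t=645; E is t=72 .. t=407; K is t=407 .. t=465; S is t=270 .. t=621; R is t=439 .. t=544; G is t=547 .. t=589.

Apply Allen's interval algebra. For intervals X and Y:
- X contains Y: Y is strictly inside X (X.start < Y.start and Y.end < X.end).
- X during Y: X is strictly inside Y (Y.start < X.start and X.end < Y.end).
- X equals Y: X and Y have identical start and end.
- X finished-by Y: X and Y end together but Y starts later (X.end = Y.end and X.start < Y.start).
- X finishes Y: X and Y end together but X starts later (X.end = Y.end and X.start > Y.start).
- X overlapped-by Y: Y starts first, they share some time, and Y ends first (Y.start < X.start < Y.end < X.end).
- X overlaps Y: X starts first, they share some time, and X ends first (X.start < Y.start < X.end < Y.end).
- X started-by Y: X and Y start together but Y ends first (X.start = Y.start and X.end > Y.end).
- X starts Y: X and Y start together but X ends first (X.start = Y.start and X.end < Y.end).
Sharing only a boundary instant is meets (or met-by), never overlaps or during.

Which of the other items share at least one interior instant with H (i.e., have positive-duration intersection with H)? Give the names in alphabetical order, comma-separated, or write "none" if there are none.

Target H = [t=580, t=645].
E [t=72, t=407] → before → no.
F [t=309, t=407] → before → no.
G [t=547, t=589] → overlaps → yes.
K [t=407, t=465] → before → no.
Q [t=167, t=478] → before → no.
R [t=439, t=544] → before → no.
S [t=270, t=621] → overlaps → yes.
Result: G, S.

G, S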